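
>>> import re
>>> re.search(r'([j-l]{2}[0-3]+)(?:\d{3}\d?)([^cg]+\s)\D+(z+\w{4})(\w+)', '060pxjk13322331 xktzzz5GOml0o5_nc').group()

'jk13322331 xktzzz5GOml0o5_nc'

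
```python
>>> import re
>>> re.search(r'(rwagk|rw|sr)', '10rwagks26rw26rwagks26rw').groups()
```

Branches in `(...|...)` are attempted left-to-right; the first branch that allows the whole pattern to succeed is taken.
Unlike `match`, `search` isn't anchored — it looks for the pattern anywhere in the string.
The match spans [2:7] → 'rwagk'.
Captured: group 1 = 'rwagk'.

('rwagk',)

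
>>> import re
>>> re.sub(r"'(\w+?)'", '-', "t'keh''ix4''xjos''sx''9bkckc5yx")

Matches: at [1:6] → "'keh'"; at [6:11] → "'ix4'"; at [11:17] → "'xjos'"; at [17:21] → "'sx'".
Each match is replaced by '-'.

"t----'9bkckc5yx"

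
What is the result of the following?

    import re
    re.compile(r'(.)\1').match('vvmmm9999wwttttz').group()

After group 1 captures some text, `\1` only succeeds where that same text appears again.
`re.match` only tries the pattern at the start of the string.
The match spans [0:2] → 'vv'.
Captured: group 1 = 'v'.

'vv'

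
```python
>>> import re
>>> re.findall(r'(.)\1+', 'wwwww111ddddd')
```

['w', '1', 'd']

`\1` has to match the exact text group 1 already captured.
With a single group, `findall` returns only what that group captured — 3 items.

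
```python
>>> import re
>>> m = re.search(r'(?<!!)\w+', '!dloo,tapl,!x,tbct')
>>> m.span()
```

A negative assertion filters positions out without eating any characters.
Unlike `match`, `search` isn't anchored — it looks for the pattern anywhere in the string.
The match spans [2:5] → 'loo'.

(2, 5)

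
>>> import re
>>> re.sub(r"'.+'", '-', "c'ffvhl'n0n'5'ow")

'c-ow'

Matches: at [1:14] → "'ffvhl'n0n'5'".
Every occurrence is swapped for '-'.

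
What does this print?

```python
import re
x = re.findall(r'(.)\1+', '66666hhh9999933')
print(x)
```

`\1` is not a pattern — it's the concrete string captured by group 1, re-applied verbatim.
`findall` collects group 1 from each match (4 total).

['6', 'h', '9', '3']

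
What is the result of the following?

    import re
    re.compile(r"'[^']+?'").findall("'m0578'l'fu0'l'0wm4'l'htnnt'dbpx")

Walking the string: at [0:7] → "'m0578'"; at [8:13] → "'fu0'"; at [14:20] → "'0wm4'"; at [21:28] → "'htnnt'".
No capturing groups, so `findall` returns the 4 full match strings.

["'m0578'", "'fu0'", "'0wm4'", "'htnnt'"]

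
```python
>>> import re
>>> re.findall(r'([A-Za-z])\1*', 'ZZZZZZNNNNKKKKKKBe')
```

['Z', 'N', 'K', 'B', 'e']

After group 1 captures some text, `\1` only succeeds where that same text appears again.
One capturing group, so `findall` returns just the captured substring from each match — 5 in all.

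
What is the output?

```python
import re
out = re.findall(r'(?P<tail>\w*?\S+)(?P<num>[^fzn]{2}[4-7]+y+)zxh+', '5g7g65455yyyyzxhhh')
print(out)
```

2 groups means the one result is a tuple of 2 captured strings — 1 here.

[('5g7g65', '455yyyy')]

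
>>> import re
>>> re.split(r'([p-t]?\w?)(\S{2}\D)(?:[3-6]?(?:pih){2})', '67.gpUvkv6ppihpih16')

Because the pattern has a capturing group, `split` also inserts each captured text between the pieces.

['67.gpUv', 'k', 'v6p', '16']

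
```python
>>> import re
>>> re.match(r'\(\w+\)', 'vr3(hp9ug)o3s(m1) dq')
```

None

`match` is anchored at position 0; if the pattern doesn't fit there, it returns None.
Here the string doesn't start with a match, so the call returns None.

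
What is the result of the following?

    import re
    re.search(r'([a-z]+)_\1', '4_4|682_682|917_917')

`\1` has to match the exact text group 1 already captured.
`re.search` tries every starting position until one works.
Here no position works, so the call returns None.

None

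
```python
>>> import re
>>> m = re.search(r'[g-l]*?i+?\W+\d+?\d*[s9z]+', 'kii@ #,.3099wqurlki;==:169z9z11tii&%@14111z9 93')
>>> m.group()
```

'kii@ #,.3099'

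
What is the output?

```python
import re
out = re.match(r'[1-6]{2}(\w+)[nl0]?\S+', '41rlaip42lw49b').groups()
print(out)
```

('rlaip42lw49',)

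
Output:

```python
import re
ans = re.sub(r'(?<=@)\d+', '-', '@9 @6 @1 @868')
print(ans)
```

@- @- @- @-

Because the assertion is zero-width, the text it checks is not consumed and won't appear in the result.
Matches: at [1:2] → '9'; at [4:5] → '6'; at [7:8] → '1'; at [10:13] → '868'.
Every occurrence is swapped for '-'.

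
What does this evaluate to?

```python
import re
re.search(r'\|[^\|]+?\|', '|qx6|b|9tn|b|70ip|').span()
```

(0, 5)

The match spans [0:5] → '|qx6|'.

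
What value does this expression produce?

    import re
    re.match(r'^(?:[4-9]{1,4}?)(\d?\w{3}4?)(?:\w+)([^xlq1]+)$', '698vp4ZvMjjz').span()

(0, 12)

`re.match` only tries the pattern at the start of the string.
The match spans [0:12] → '698vp4ZvMjjz'.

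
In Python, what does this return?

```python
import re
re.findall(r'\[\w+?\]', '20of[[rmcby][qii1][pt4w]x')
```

['[rmcby]', '[qii1]', '[pt4w]']

`findall` yields the raw match text (3 of them) because the pattern has no groups.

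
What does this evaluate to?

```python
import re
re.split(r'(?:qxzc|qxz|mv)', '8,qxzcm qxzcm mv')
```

['8,', 'm ', 'm ', '']

Branches in `(...|...)` are attempted left-to-right; the first branch that allows the whole pattern to succeed is taken.
`split` removes every match and returns the 4 fragments in between.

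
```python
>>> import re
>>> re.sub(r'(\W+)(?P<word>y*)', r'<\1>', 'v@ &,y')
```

`\1` in the replacement pulls in group 1's text for each match.

'v<@ &,>'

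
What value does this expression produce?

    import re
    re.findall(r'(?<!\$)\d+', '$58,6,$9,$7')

['8', '6']

Because the assertion is negative and zero-width, positions next to the forbidden text are skipped.
Walking the string: at [2:3] → '8'; at [4:5] → '6'.
No capturing groups, so `findall` returns the 2 full match strings.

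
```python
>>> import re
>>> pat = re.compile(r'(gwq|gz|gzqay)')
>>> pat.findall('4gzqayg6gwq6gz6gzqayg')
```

['gz', 'gwq', 'gz', 'gz']

`|` is ordered: at each position the engine commits to the first alternative that works.
Walking the string: at [1:3] match 'gz', group 1 = 'gz'; at [8:11] match 'gwq', group 1 = 'gwq'; at [12:14] match 'gz', group 1 = 'gz'; at [15:17] match 'gz', group 1 = 'gz'.
`findall` collects group 1 from each match (4 total).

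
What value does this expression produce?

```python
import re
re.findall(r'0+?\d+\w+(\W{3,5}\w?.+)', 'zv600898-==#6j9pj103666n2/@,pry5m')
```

Pattern: one or more of the literal '0' (lazy), then one or more of a digit, then one or more of a word character; then 3 to 5 of a non-word character, then optionally a word character, then one or more of any character (captured).
`findall` collects group 1 from the one match (1 total).

['-==#6j9pj103666n2/@,pry5m']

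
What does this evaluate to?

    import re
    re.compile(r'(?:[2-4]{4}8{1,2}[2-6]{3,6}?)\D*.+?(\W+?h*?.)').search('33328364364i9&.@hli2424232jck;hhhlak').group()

'33328364364i9&.'

The pattern matches exactly 4 of a character in [2-4], then 1 to 2 of a literal '8', then 3 to 6 of a character in [2-6] (lazy) (non-capturing group); then zero or more of a non-digit, then one or more of any character (lazy); then one or more of a non-word character (lazy), then zero or more of the literal 'h' (lazy), then any character (captured).
Unlike `match`, `search` isn't anchored — it looks for the pattern anywhere in the string.
The match spans [0:15] → '33328364364i9&.'.
Captured: group 1 = '&.'.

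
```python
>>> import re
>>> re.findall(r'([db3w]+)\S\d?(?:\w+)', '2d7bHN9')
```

The pattern matches one or more of one of [db3w] (captured); then a non-whitespace character, then optionally a digit; then one or more of a word character (non-capturing group).
Because there's exactly one group, `findall` drops the full match and keeps group 1 from the one hit.

['d']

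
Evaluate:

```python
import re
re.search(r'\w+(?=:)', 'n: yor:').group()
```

'n'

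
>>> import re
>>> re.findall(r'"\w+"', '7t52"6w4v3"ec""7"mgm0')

Walking the string: at [4:11] → '"6w4v3"'; at [14:17] → '"7"'.
No capturing groups, so `findall` returns the 2 full match strings.

['"6w4v3"', '"7"']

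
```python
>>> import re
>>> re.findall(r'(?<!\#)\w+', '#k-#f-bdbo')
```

['bdbo']

The negative lookahead/lookbehind blocks any match where the forbidden context is present.
Matches: at [6:10] → 'bdbo'.
Since nothing is captured, `findall` lists the 1 matched substring directly.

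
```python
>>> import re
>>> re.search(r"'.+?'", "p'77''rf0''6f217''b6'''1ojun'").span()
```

(1, 5)

The match spans [1:5] → "'77'".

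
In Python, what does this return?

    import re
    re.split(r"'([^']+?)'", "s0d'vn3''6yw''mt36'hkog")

['s0d', 'vn3', '', '6yw', '', 'mt36', 'hkog']

The group in the pattern means `split` returns the separators' captures alongside the pieces.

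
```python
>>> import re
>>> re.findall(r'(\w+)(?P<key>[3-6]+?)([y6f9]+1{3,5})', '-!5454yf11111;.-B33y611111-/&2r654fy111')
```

[('545', '4', 'yf11111'), ('B3', '3', 'y611111'), ('2r65', '4', 'fy111')]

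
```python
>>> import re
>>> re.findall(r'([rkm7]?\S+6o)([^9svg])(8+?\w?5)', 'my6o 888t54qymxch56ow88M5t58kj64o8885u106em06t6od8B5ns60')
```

[('my6o', ' ', '888t5'), ('4qymxch56ow88M5t58kj64o8885u106em06t6o', 'd', '8B5')]

The pattern matches optionally one of [rkm7], then one or more of a non-whitespace character, then the literal '6o' (captured); then any character except [9svg] (captured); then one or more of the literal '8' (lazy), then optionally a word character, then the literal '5' (captured).
Scanning left to right: at [0:10] match 'my6o 888t5', groups = ('my6o', ' ', '888t5'); at [10:52] match '4qymxch56ow88M5t58kj64o8885u106em06t6od8B5', groups = ('4qymxch56ow88M5t58kj64o8885u106em06t6o', 'd', '8B5').
3 groups means each result is a tuple of 3 captured strings — 2 here.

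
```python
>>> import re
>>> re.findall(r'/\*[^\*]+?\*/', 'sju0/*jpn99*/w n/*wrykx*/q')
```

['/*jpn99*/', '/*wrykx*/']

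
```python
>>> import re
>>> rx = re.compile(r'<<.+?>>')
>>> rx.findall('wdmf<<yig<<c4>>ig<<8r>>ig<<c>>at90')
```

A non-greedy quantifier consumes as few characters as it can — just enough that the remainder of the pattern still matches from where it stops; whatever follows it matches normally.
Matches: at [4:15] → '<<yig<<c4>>'; at [17:23] → '<<8r>>'; at [25:30] → '<<c>>'.
With no groups in the pattern, `findall` gives back each whole match — 3 here.

['<<yig<<c4>>', '<<8r>>', '<<c>>']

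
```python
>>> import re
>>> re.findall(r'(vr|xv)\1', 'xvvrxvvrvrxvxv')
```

['vr', 'xv']

A backreference is literal: `\1` must see the identical characters the first group matched.
Matches: at [6:10] match 'vrvr', group 1 = 'vr'; at [10:14] match 'xvxv', group 1 = 'xv'.
Because there's exactly one group, `findall` drops the full match and keeps group 1 from each hit.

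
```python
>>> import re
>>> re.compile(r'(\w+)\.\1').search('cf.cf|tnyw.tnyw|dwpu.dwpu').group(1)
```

The match spans [0:5] → 'cf.cf'.
Captured: group 1 = 'cf'.

'cf'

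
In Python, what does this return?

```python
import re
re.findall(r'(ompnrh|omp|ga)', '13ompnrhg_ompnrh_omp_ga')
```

['ompnrh', 'ompnrh', 'omp', 'ga']

Branches in `(...|...)` are attempted left-to-right; the first branch that allows the whole pattern to succeed is taken.
One capturing group, so `findall` returns just the captured substring from each match — 4 in all.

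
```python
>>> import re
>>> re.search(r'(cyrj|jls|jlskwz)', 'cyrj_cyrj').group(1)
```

'cyrj'

Unlike `match`, `search` isn't anchored — it looks for the pattern anywhere in the string.
The match spans [0:4] → 'cyrj'.
Captured: group 1 = 'cyrj'.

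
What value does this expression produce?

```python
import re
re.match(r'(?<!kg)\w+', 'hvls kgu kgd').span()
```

(0, 4)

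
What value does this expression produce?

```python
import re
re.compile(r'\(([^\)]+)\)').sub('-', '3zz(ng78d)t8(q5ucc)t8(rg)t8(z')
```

'3zz-t8-t8-t8(z'

Matches: at [3:10] → '(ng78d)'; at [12:19] → '(q5ucc)'; at [21:25] → '(rg)'.
Each match is replaced by '-'.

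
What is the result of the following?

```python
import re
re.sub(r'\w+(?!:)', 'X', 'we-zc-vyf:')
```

'X-X-Xf:'

The negative lookaround is zero-width — it rules out positions where the adjacent text would match, without consuming anything.
Matches: at [0:2] → 'we'; at [3:5] → 'zc'; at [6:8] → 'vy'.
Each match is replaced by 'X'.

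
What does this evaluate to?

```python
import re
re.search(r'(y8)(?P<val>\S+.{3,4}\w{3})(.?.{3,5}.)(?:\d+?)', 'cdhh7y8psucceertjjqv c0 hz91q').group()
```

This matches the literal 'y', then the literal '8' (captured); then one or more of a non-whitespace character, then 3 to 4 of any character, then exactly 3 of a word character (captured as 'val'); then optionally any character, then 3 to 5 of any character, then any character (captured); then one or more of a digit (lazy) (non-capturing group).
The match spans [5:28] → 'y8psucceertjjqv c0 hz91'.

'y8psucceertjjqv c0 hz91'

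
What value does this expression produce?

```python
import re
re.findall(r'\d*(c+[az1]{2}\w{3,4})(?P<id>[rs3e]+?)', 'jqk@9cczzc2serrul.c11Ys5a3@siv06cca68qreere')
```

[('cczzc2se', 'r'), ('c11Ys5a', '3')]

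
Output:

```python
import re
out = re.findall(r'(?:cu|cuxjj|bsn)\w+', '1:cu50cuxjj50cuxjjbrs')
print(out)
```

['cu50cuxjj50cuxjjbrs']

No capturing groups, so `findall` returns the 1 full match string.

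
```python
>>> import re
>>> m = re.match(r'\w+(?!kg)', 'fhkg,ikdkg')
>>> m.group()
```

`(?!…)`/`(?<!…)` only lets a position through if the neighbouring text does NOT match; no characters are consumed.
With `match`, the pattern is implicitly anchored at the beginning.
The match spans [0:4] → 'fhkg'.

'fhkg'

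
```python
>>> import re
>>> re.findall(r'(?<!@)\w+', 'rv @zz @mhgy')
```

['rv', 'z', 'hgy']

The negative lookahead/lookbehind blocks any match where the forbidden context is present.
Matches: at [0:2] → 'rv'; at [5:6] → 'z'; at [9:12] → 'hgy'.
No capturing groups, so `findall` returns the 3 full match strings.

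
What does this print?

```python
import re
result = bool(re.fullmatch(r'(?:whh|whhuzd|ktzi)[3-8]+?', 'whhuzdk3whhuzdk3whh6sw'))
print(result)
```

`re.fullmatch` is like wrapping the pattern in `^…$` (in single-line mode).
Here the string isn't matched end-to-end, so the call returns None, and `bool(None)` is False.

False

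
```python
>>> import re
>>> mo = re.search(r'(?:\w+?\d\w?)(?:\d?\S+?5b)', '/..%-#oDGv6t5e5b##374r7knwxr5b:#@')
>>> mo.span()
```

A non-greedy quantifier consumes as few characters as it can — just enough that the remainder of the pattern still matches from where it stops; whatever follows it matches normally.
The match spans [6:16] → 'oDGv6t5e5b'.

(6, 16)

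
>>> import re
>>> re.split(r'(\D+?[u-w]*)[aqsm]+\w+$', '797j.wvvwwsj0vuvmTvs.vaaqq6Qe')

`re.split` interleaves the captured-group text with the surrounding fragments.

['797j.wvvwwsj0', 'vuvmTvs.v', '']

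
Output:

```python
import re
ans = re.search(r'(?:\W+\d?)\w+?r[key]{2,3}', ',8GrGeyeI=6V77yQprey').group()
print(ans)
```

This matches one or more of a non-word character, then optionally a digit (non-capturing group); then one or more of a word character (lazy), then a literal 'r', then 2 to 3 of one of [key].
`search` walks the string left to right and returns the first match it finds.
The match spans [9:20] → '=6V77yQprey'.

=6V77yQprey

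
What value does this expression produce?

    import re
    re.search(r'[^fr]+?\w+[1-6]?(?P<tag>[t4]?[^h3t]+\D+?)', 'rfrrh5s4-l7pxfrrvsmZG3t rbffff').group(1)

'-l7pxfrrvsmZG'

This matches one or more of any character except [fr] (lazy), then one or more of a word character, then optionally a character in [1-6]; then optionally one of [t4], then one or more of any character except [h3t], then one or more of a non-digit (lazy) (captured as 'tag').
`re.search` scans for the first position where the pattern succeeds.
The match spans [4:21] → 'h5s4-l7pxfrrvsmZG'.
Captured: group 1 = '-l7pxfrrvsmZG'.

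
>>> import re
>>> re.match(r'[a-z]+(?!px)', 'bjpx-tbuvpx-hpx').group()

With `match`, the pattern is implicitly anchored at the beginning.
The match spans [0:4] → 'bjpx'.

'bjpx'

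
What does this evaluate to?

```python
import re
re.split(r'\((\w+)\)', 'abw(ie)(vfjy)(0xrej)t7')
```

['abw', 'ie', '', 'vfjy', '', '0xrej', 't7']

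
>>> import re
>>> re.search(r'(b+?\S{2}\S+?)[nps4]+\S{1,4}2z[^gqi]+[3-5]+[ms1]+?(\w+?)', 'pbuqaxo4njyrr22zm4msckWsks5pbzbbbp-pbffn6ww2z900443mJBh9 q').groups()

('buqaxo4njyrr22zm4msckWsks5pbzbbbp-pbff', 'J')

The match spans [1:53] → 'buqaxo4njyrr22zm4msckWsks5pbzbbbp-pbffn6ww2z900443mJ'.
Captured: group 1 = 'buqaxo4njyrr22zm4msckWsks5pbzbbbp-pbff', group 2 = 'J'.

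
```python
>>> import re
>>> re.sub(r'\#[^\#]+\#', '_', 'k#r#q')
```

'k_q'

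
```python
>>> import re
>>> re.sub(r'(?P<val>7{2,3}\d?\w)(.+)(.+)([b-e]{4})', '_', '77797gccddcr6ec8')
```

'_r6ec8'

Pattern: 2 to 3 of a literal '7', then optionally a digit, then a word character (captured as 'val'); then one or more of any character (captured); then one or more of any character (captured); then exactly 4 of a character in [b-e] (captured).
Matches: at [0:11] → '77797gccddc'.
Each match is replaced by '_'.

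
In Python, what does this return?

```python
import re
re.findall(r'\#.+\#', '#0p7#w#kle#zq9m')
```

['#0p7#w#kle#']

Scanning left to right: at [0:11] → '#0p7#w#kle#'.
Since nothing is captured, `findall` lists the 1 matched substring directly.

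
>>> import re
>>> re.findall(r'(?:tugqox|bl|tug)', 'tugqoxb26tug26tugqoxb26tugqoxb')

Alternation tries branches left to right and keeps the first one that lets the overall match succeed at that position.
Since nothing is captured, `findall` lists the 4 matched substrings directly.

['tugqox', 'tug', 'tugqox', 'tugqox']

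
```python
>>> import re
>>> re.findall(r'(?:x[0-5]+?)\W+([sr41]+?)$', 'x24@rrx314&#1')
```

The pattern matches a literal 'x', then one or more of a character in [0-5] (lazy) (non-capturing group); then one or more of a non-word character; then one or more of one of [sr41] (lazy) (captured); then anchored at the end.
`findall` collects group 1 from the one match (1 total).

['1']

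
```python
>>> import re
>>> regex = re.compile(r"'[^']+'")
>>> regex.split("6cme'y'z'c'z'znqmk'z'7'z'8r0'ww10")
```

Splitting on the pattern gives 6 pieces.

['6cme', 'z', 'z', 'z', 'z', 'ww10']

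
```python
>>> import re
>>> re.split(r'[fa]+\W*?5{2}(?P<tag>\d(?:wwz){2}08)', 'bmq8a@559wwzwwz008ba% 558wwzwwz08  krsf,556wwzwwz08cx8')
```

The pattern matches one or more of one of [fa], then zero or more of a non-word character (lazy), then exactly 2 of the literal '5'; then a digit, then the literal 'wwz' repeated 2 times, then the literal '08' (captured as 'tag').
Matches to split on: at [19:33] → 'a% 558wwzwwz08'; at [38:51] → 'f,556wwzwwz08'.
`re.split` interleaves the captured-group text with the surrounding fragments.

['bmq8a@559wwzwwz008b', '8wwzwwz08', '  krs', '6wwzwwz08', 'cx8']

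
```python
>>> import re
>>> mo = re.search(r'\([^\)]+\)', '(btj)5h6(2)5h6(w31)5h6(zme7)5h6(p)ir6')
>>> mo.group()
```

The match spans [0:5] → '(btj)'.

'(btj)'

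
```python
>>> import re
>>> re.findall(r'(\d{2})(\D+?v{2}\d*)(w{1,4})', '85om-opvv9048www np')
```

[('85', 'om-opvv9048', 'www')]

The pattern matches exactly 2 of a digit (captured); then one or more of a non-digit (lazy), then exactly 2 of a literal 'v', then zero or more of a digit (captured); then 1 to 4 of a literal 'w' (captured).
Multiple groups make `findall` return tuples — one 3-tuple for the one match.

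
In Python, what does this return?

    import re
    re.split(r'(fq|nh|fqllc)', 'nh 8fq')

Matches to split on: at [0:2] → 'nh'; at [4:6] → 'fq'.
The group in the pattern means `split` returns the separators' captures alongside the pieces.

['', 'nh', ' 8', 'fq', '']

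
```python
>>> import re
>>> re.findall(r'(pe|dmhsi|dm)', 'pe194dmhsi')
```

The regex engine tests alternatives in the order written; an earlier branch that matches wins even if a later one would match more.
Scanning left to right: at [0:2] match 'pe', group 1 = 'pe'; at [5:10] match 'dmhsi', group 1 = 'dmhsi'.
One capturing group, so `findall` returns just the captured substring from each match — 2 in all.

['pe', 'dmhsi']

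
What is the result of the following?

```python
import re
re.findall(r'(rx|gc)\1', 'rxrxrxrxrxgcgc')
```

`\1` has to match the exact text group 1 already captured.
One capturing group, so `findall` returns just the captured substring from each match — 3 in all.

['rx', 'rx', 'gc']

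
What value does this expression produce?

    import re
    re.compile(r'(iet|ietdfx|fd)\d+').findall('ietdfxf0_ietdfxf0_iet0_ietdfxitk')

Because there's exactly one group, `findall` drops the full match and keeps group 1 from the one hit.

['iet']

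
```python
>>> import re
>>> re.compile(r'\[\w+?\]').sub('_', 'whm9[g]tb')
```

`sub` substitutes '_' at each match site.

'whm9_tb'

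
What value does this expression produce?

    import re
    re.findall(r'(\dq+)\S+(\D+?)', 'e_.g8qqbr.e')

[('8qq', 'e')]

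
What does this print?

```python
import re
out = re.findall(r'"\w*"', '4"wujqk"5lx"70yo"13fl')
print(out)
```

Scanning left to right: at [1:8] → '"wujqk"'; at [11:17] → '"70yo"'.
`findall` yields the raw match text (2 of them) because the pattern has no groups.

['"wujqk"', '"70yo"']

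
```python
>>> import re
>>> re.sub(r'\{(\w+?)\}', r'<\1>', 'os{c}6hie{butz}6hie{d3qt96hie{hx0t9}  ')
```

The replacement refers to a captured group, so each match is rewritten using its own captured text.

'os<c>6hie<butz>6hie{d3qt96hie<hx0t9>  '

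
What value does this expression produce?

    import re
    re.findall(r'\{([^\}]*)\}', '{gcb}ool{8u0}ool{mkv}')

['gcb', '8u0', 'mkv']

Matches: at [0:5] match '{gcb}', group 1 = 'gcb'; at [8:13] match '{8u0}', group 1 = '8u0'; at [16:21] match '{mkv}', group 1 = 'mkv'.
With a single group, `findall` returns only what that group captured — 3 items.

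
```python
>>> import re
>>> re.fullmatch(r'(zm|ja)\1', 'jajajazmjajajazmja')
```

None

The backreference `\1` re-matches whatever the first group consumed, character for character.
For `fullmatch`, every character of the input must be accounted for by the pattern.
Here the string isn't matched end-to-end, so the call returns None.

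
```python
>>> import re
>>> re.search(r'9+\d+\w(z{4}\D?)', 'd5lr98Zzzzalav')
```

None

This matches one or more of the literal '9', then one or more of a digit, then a word character; then exactly 4 of a literal 'z', then optionally a non-digit (captured).
Unlike `match`, `search` isn't anchored — it looks for the pattern anywhere in the string.
Here no position works, so the call returns None.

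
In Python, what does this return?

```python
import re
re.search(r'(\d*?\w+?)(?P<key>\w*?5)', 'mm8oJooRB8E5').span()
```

The pattern matches zero or more of a digit (lazy), then one or more of a word character (lazy) (captured); then zero or more of a word character (lazy), then a literal '5' (captured as 'key').
Unlike `match`, `search` isn't anchored — it looks for the pattern anywhere in the string.
The match spans [0:12] → 'mm8oJooRB8E5'.
Captured: group 1 = 'm', group 2 = 'm8oJooRB8E5'.

(0, 12)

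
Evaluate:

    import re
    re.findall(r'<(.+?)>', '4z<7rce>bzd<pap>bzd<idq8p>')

['7rce', 'pap', 'idq8p']

With the lazy modifier that quantifier settles for the fewest repetitions that let the rest of the pattern succeed (the atoms after it are unaffected and can still be greedy).
Because there's exactly one group, `findall` drops the full match and keeps group 1 from each hit.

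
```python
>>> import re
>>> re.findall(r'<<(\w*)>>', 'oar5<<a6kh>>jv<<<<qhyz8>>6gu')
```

['a6kh', 'qhyz8']

Scanning left to right: at [4:12] match '<<a6kh>>', group 1 = 'a6kh'; at [16:25] match '<<qhyz8>>', group 1 = 'qhyz8'.
Because there's exactly one group, `findall` drops the full match and keeps group 1 from each hit.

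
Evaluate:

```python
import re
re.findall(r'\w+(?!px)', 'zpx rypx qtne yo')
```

['zpx', 'rypx', 'qtne', 'yo']

The negative lookaround is zero-width — it rules out positions where the adjacent text would match, without consuming anything.
Scanning left to right: at [0:3] → 'zpx'; at [4:8] → 'rypx'; at [9:13] → 'qtne'; at [14:16] → 'yo'.
Since nothing is captured, `findall` lists the 4 matched substrings directly.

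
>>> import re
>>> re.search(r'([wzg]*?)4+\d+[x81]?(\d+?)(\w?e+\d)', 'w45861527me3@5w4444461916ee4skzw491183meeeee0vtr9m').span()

This matches zero or more of one of [wzg] (lazy) (captured); then one or more of the literal '4', then one or more of a digit, then optionally one of [x81]; then one or more of a digit (lazy) (captured); then optionally a word character, then one or more of the literal 'e', then a digit (captured).
Unlike `match`, `search` isn't anchored — it looks for the pattern anywhere in the string.
The match spans [0:12] → 'w45861527me3'.
Captured: group 1 = 'w', group 2 = '7', group 3 = 'me3'.

(0, 12)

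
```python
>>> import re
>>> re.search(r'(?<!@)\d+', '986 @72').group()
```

'986'

The negative lookaround is zero-width — it rules out positions where the adjacent text would match, without consuming anything.
Unlike `match`, `search` isn't anchored — it looks for the pattern anywhere in the string.
The match spans [0:3] → '986'.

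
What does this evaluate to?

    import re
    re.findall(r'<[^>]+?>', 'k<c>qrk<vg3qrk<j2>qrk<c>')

['<c>', '<vg3qrk<j2>', '<c>']

Matches: at [1:4] → '<c>'; at [7:18] → '<vg3qrk<j2>'; at [21:24] → '<c>'.
`findall` yields the raw match text (3 of them) because the pattern has no groups.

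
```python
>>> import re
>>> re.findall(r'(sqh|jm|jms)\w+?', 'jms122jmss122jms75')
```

['jm', 'jm', 'jm']

Branches in `(...|...)` are attempted left-to-right; the first branch that allows the whole pattern to succeed is taken.
With a single group, `findall` returns only what that group captured — 3 items.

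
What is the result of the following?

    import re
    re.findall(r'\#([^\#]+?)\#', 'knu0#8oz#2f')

['8oz']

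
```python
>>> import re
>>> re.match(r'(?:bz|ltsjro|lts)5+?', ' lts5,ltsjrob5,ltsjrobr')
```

`match` is anchored at position 0; if the pattern doesn't fit there, it returns None.
Here the string doesn't start with a match, so the call returns None.

None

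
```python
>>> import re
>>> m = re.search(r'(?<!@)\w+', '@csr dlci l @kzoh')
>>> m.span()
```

The negative lookahead/lookbehind blocks any match where the forbidden context is present.
The match spans [2:4] → 'sr'.

(2, 4)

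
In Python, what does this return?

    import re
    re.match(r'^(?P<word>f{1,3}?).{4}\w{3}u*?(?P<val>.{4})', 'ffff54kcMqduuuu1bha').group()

This matches anchored at the start of the string; then 1 to 3 of a literal 'f' (lazy) (captured as 'word'); then exactly 4 of any character, then exactly 3 of a word character, then zero or more of the literal 'u' (lazy); then exactly 4 of any character (captured as 'val').
`re.match` won't scan ahead — the pattern has to work from the very first character.
The match spans [0:12] → 'ffff54kcMqdu'.
Captured: group 1 = 'f', group 2 = 'Mqdu'.

'ffff54kcMqdu'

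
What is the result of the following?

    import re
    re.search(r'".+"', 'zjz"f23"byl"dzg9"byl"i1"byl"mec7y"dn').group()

'"f23"byl"dzg9"byl"i1"byl"mec7y"'

The match spans [3:34] → '"f23"byl"dzg9"byl"i1"byl"mec7y"'.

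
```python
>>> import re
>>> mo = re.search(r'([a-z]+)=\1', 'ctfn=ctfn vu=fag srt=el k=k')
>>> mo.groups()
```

('ctfn',)

A backreference is literal: `\1` must see the identical characters the first group matched.
`search` walks the string left to right and returns the first match it finds.
The match spans [0:9] → 'ctfn=ctfn'.
Captured: group 1 = 'ctfn'.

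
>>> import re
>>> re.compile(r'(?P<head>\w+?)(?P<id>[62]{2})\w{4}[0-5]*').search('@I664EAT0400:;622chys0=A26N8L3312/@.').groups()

The match spans [1:12] → 'I664EAT0400'.
Captured: group 1 = 'I', group 2 = '66'.

('I', '66')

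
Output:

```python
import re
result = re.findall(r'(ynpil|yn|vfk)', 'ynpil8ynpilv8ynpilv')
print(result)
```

Branches in `(...|...)` are attempted left-to-right; the first branch that allows the whole pattern to succeed is taken.
Matches: at [0:5] match 'ynpil', group 1 = 'ynpil'; at [6:11] match 'ynpil', group 1 = 'ynpil'; at [13:18] match 'ynpil', group 1 = 'ynpil'.
`findall` collects group 1 from each match (3 total).

['ynpil', 'ynpil', 'ynpil']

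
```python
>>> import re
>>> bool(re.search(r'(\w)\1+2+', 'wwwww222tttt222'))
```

The backreference `\1` re-matches whatever the first group consumed, character for character.
`re.search` scans for the first position where the pattern succeeds.
The match spans [0:8] → 'wwwww222'.
Captured: group 1 = 'w'.

True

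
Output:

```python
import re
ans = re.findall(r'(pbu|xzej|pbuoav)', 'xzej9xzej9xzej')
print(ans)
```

With a single group, `findall` returns only what that group captured — 3 items.

['xzej', 'xzej', 'xzej']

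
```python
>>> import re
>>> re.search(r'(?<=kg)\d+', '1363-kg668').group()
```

'668'

The positive lookaround only admits positions where the adjacent text matches; those characters stay outside the span.
The match spans [7:10] → '668'.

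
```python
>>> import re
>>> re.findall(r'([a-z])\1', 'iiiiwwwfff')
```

The backreference `\1` re-matches whatever the first group consumed, character for character.
One capturing group, so `findall` returns just the captured substring from each match — 4 in all.

['i', 'i', 'w', 'f']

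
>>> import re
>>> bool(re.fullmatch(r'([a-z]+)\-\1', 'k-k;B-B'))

False

For `fullmatch`, every character of the input must be accounted for by the pattern.
Here there's no way to consume every character, so the call returns None, and `bool(None)` is False.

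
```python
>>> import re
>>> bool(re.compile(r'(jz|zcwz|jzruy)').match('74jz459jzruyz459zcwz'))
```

`re.match` only tries the pattern at the start of the string.
Here position 0 doesn't satisfy it, so the call returns None, and `bool(None)` is False.

False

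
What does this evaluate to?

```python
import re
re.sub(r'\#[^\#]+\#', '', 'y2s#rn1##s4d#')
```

Each match is replaced by ''.

'y2s'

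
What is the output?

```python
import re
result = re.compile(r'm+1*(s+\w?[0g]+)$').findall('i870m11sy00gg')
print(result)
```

Pattern: one or more of the literal 'm', then zero or more of the literal '1'; then one or more of a literal 's', then optionally a word character, then one or more of one of [0g] (captured); then anchored at the end.
Matches: at [4:13] match 'm11sy00gg', group 1 = 'sy00gg'.
One capturing group, so `findall` returns just the captured substring from the one match — 1 in all.

['sy00gg']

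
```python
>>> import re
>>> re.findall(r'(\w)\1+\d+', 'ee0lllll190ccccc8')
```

A backreference is literal: `\1` must see the identical characters the first group matched.
Matches: at [0:3] match 'ee0', group 1 = 'e'; at [3:11] match 'lllll190', group 1 = 'l'; at [11:17] match 'ccccc8', group 1 = 'c'.
One capturing group, so `findall` returns just the captured substring from each match — 3 in all.

['e', 'l', 'c']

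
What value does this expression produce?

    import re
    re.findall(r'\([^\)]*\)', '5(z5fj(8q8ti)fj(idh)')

Walking the string: at [1:13] → '(z5fj(8q8ti)'; at [15:20] → '(idh)'.
With no groups in the pattern, `findall` gives back each whole match — 2 here.

['(z5fj(8q8ti)', '(idh)']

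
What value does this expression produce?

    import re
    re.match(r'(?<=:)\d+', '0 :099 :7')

None

`re.match` only tries the pattern at the start of the string.
Here position 0 doesn't satisfy it, so the call returns None.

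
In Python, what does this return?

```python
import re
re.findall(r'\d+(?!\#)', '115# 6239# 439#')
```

['11', '623', '43']

The negative lookahead/lookbehind blocks any match where the forbidden context is present.
No capturing groups, so `findall` returns the 3 full match strings.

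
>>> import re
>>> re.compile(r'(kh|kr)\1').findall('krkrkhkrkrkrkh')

['kr', 'kr']

The backreference `\1` re-matches whatever the first group consumed, character for character.
Because there's exactly one group, `findall` drops the full match and keeps group 1 from each hit.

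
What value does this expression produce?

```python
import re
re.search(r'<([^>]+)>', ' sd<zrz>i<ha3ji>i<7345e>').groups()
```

('zrz',)

Unlike `match`, `search` isn't anchored — it looks for the pattern anywhere in the string.
The match spans [3:8] → '<zrz>'.
Captured: group 1 = 'zrz'.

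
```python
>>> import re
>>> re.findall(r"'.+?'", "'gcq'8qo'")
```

["'gcq'"]

Matches: at [0:5] → "'gcq'".
`findall` yields the raw match text (1 of them) because the pattern has no groups.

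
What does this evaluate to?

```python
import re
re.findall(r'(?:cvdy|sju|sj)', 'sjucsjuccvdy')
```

['sju', 'sju', 'cvdy']

Alternation isn't longest-match — the leftmost alternative that fits at this position is chosen.
No capturing groups, so `findall` returns the 3 full match strings.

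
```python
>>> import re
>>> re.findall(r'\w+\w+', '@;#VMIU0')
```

['VMIU0']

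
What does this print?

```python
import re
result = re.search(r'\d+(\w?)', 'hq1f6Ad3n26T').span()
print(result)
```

Pattern: one or more of a digit; then optionally a word character (captured).
`re.search` scans for the first position where the pattern succeeds.
The match spans [2:4] → '1f'.
Captured: group 1 = 'f'.

(2, 4)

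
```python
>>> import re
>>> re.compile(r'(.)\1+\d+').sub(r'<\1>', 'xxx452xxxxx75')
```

After group 1 captures some text, `\1` only succeeds where that same text appears again.
Each match is replaced using the text its own group 1 captured.

'<x><x>'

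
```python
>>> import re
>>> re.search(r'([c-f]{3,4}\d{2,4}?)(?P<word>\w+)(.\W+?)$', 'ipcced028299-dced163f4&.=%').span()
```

Pattern: 3 to 4 of a character in [c-f], then 2 to 4 of a digit (lazy) (captured); then one or more of a word character (captured as 'word'); then any character, then one or more of a non-word character (lazy) (captured); then anchored at the end.
Unlike `match`, `search` isn't anchored — it looks for the pattern anywhere in the string.
The match spans [13:26] → 'dced163f4&.=%'.
Captured: group 1 = 'dced16', group 2 = '3f4', group 3 = '&.=%'.

(13, 26)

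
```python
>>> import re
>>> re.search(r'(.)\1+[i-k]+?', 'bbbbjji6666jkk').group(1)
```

'b'

The backreference `\1` re-matches whatever the first group consumed, character for character.
`re.search` tries every starting position until one works.
The match spans [0:5] → 'bbbbj'.
Captured: group 1 = 'b'.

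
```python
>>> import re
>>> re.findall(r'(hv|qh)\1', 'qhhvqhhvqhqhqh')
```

['qh']

A backreference is literal: `\1` must see the identical characters the first group matched.
With a single group, `findall` returns only what that group captured — 1 item.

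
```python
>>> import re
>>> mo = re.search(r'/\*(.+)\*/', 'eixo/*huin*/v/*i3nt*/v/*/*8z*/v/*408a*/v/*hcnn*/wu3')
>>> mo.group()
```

'/*huin*/v/*i3nt*/v/*/*8z*/v/*408a*/v/*hcnn*/'

`re.search` tries every starting position until one works.
The match spans [4:48] → '/*huin*/v/*i3nt*/v/*/*8z*/v/*408a*/v/*hcnn*/'.
Captured: group 1 = 'huin*/v/*i3nt*/v/*/*8z*/v/*408a*/v/*hcnn'.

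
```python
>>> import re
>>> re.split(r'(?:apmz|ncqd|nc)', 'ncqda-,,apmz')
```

['', 'a-,,', '']

`|` is ordered: at each position the engine commits to the first alternative that works.
Splitting on the pattern gives 3 pieces.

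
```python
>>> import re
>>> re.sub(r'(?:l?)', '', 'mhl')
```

'mh'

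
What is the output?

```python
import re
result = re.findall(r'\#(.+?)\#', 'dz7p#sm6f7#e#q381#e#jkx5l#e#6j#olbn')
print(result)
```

Scanning left to right: at [4:11] match '#sm6f7#', group 1 = 'sm6f7'; at [12:18] match '#q381#', group 1 = 'q381'; at [19:26] match '#jkx5l#', group 1 = 'jkx5l'; at [27:31] match '#6j#', group 1 = '6j'.
`findall` collects group 1 from each match (4 total).

['sm6f7', 'q381', 'jkx5l', '6j']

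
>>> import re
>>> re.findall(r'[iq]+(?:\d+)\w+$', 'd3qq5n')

The pattern matches one or more of one of [iq]; then one or more of a digit (non-capturing group); then one or more of a word character; then anchored at the end.
`findall` yields the raw match text (1 of them) because the pattern has no groups.

['qq5n']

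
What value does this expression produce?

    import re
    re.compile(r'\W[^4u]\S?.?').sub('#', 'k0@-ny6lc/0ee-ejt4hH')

'k0#6lc##4hH'

This matches a non-word character, then any character except [4u]; then optionally a non-whitespace character, then optionally any character.
Matches: at [2:6] → '@-ny'; at [9:13] → '/0ee'; at [13:17] → '-ejt'.
`sub` substitutes '#' at each match site.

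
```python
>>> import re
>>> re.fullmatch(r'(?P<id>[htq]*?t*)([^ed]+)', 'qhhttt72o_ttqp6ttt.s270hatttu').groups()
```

('', 'qhhttt72o_ttqp6ttt.s270hatttu')

The match spans [0:29] → 'qhhttt72o_ttqp6ttt.s270hatttu'.
Captured: group 1 = '', group 2 = 'qhhttt72o_ttqp6ttt.s270hatttu'.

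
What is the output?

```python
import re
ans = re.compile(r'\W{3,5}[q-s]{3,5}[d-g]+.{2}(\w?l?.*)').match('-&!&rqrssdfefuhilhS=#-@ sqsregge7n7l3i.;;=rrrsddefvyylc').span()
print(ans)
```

(0, 55)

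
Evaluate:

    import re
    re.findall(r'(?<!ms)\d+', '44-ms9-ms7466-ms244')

A negative assertion filters positions out without eating any characters.
Scanning left to right: at [0:2] → '44'; at [10:13] → '466'; at [17:19] → '44'.
No capturing groups, so `findall` returns the 3 full match strings.

['44', '466', '44']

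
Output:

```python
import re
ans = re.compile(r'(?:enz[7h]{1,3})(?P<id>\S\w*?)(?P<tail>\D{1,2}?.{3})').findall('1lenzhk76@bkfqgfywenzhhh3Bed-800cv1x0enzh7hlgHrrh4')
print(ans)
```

[('k76', '@bkf'), ('3', 'Bed-'), ('l', 'gHrr')]

This matches the literal 'enz', then 1 to 3 of one of [7h] (non-capturing group); then a non-whitespace character, then zero or more of a word character (lazy) (captured as 'id'); then 1 to 2 of a non-digit (lazy), then exactly 3 of any character (captured as 'tail').
With the lazy modifier that quantifier settles for the fewest repetitions that let the rest of the pattern succeed (the atoms after it are unaffected and can still be greedy).
Walking the string: at [2:13] match 'enzhk76@bkf', groups = ('k76', '@bkf'); at [18:29] match 'enzhhh3Bed-', groups = ('3', 'Bed-'); at [37:48] match 'enzh7hlgHrr', groups = ('l', 'gHrr').
`findall` packs the 2 group values into a tuple for every match.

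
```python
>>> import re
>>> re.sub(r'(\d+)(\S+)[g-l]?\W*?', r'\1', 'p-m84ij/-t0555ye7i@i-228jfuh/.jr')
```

'p-m84'

The pattern matches one or more of a digit (captured); then one or more of a non-whitespace character (captured); then optionally a character in [g-l], then zero or more of a non-word character (lazy).
`\1` in the replacement pulls in group 1's text for each match.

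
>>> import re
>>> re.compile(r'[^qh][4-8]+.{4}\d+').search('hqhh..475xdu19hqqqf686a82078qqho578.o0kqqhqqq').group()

The match spans [5:14] → '.475xdu19'.

'.475xdu19'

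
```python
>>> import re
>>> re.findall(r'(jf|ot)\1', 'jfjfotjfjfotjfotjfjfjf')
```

['jf', 'jf', 'jf']

`\1` has to match the exact text group 1 already captured.
Matches: at [0:4] match 'jfjf', group 1 = 'jf'; at [6:10] match 'jfjf', group 1 = 'jf'; at [16:20] match 'jfjf', group 1 = 'jf'.
With a single group, `findall` returns only what that group captured — 3 items.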